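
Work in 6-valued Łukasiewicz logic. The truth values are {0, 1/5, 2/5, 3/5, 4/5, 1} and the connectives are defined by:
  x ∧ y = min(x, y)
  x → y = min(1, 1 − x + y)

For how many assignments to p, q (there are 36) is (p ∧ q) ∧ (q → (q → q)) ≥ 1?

value 1: 1 assignment (counts)
value 4/5: 3 assignments
value 3/5: 5 assignments
value 2/5: 7 assignments
value 1/5: 9 assignments
value 0: 11 assignments
So 1 of the 36 assignments meets the threshold.

1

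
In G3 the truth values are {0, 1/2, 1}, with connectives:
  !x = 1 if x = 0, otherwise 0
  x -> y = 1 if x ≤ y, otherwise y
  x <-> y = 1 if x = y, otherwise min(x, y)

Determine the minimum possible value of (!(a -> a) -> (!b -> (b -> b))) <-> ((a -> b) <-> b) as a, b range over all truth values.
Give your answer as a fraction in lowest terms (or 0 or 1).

0

Take a = 0, b = 0:
a -> a = 0 -> 0 = 1
!(a -> a) = !1 = 0
!b = !0 = 1
b -> b = 0 -> 0 = 1
!b -> (b -> b) = 1 -> 1 = 1
!(a -> a) -> (!b -> (b -> b)) = 0 -> 1 = 1
a -> b = 0 -> 0 = 1
(a -> b) <-> b = 1 <-> 0 = 0
(!(a -> a) -> (!b -> (b -> b))) <-> ((a -> b) <-> b) = 1 <-> 0 = 0
No assignment yields a value below 0, so this is the minimum.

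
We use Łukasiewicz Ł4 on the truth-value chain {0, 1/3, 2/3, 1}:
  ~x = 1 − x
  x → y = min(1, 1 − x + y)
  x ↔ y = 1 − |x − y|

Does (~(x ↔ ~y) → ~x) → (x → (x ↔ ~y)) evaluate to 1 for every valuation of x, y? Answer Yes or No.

x = 0, y = 0 ↦ 1
x = 0, y = 1/3 ↦ 1
x = 0, y = 2/3 ↦ 1
x = 0, y = 1 ↦ 1
x = 1/3, y = 0 ↦ 1
x = 1/3, y = 1/3 ↦ 1
x = 1/3, y = 2/3 ↦ 1
x = 1/3, y = 1 ↦ 1
x = 2/3, y = 0 ↦ 1
x = 2/3, y = 1/3 ↦ 1
x = 2/3, y = 2/3 ↦ 1
x = 2/3, y = 1 ↦ 1
x = 1, y = 0 ↦ 1
x = 1, y = 1/3 ↦ 1
x = 1, y = 2/3 ↦ 1
x = 1, y = 1 ↦ 1
Every assignment gives a value ≥ 1.

Yes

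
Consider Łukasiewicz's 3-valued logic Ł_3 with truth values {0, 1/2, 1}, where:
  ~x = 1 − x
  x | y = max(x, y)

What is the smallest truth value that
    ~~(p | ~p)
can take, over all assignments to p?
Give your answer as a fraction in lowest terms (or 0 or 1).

Take p = 1/2:
~p = ~1/2 = 1/2
p | ~p = 1/2 | 1/2 = 1/2
~(p | ~p) = ~1/2 = 1/2
~~(p | ~p) = ~1/2 = 1/2
No assignment yields a value below 1/2, so this is the minimum.

1/2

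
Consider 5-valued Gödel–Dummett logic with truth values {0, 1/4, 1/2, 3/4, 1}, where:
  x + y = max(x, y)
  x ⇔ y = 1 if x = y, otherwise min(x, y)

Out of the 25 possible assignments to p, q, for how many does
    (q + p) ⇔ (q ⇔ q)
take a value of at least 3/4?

16

value 1: 9 assignments (counts)
value 3/4: 7 assignments (counts)
value 1/2: 5 assignments
value 1/4: 3 assignments
value 0: 1 assignment
So 16 of the 25 assignments meet the threshold.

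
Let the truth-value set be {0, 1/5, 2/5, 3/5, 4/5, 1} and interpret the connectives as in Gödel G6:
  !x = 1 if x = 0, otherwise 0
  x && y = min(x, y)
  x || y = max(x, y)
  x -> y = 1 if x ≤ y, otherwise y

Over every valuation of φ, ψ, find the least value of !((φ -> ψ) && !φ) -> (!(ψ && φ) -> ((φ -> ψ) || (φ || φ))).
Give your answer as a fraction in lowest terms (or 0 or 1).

Take φ = 1/5, ψ = 0:
φ -> ψ = 1/5 -> 0 = 0
!φ = !1/5 = 0
(φ -> ψ) && !φ = 0 && 0 = 0
!((φ -> ψ) && !φ) = !0 = 1
ψ && φ = 0 && 1/5 = 0
!(ψ && φ) = !0 = 1
φ -> ψ = 1/5 -> 0 = 0
φ || φ = 1/5 || 1/5 = 1/5
(φ -> ψ) || (φ || φ) = 0 || 1/5 = 1/5
!(ψ && φ) -> ((φ -> ψ) || (φ || φ)) = 1 -> 1/5 = 1/5
!((φ -> ψ) && !φ) -> (!(ψ && φ) -> ((φ -> ψ) || (φ || φ))) = 1 -> 1/5 = 1/5
No assignment yields a value below 1/5, so this is the minimum.

1/5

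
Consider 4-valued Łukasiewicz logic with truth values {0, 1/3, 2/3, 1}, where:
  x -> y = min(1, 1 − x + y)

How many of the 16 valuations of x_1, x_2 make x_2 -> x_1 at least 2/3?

x_1 = 0, x_2 = 0 ↦ 1  ≥
x_1 = 0, x_2 = 1/3 ↦ 2/3  ≥
x_1 = 0, x_2 = 2/3 ↦ 1/3  <
x_1 = 0, x_2 = 1 ↦ 0  <
x_1 = 1/3, x_2 = 0 ↦ 1  ≥
x_1 = 1/3, x_2 = 1/3 ↦ 1  ≥
x_1 = 1/3, x_2 = 2/3 ↦ 2/3  ≥
x_1 = 1/3, x_2 = 1 ↦ 1/3  <
x_1 = 2/3, x_2 = 0 ↦ 1  ≥
x_1 = 2/3, x_2 = 1/3 ↦ 1  ≥
x_1 = 2/3, x_2 = 2/3 ↦ 1  ≥
x_1 = 2/3, x_2 = 1 ↦ 2/3  ≥
x_1 = 1, x_2 = 0 ↦ 1  ≥
x_1 = 1, x_2 = 1/3 ↦ 1  ≥
x_1 = 1, x_2 = 2/3 ↦ 1  ≥
x_1 = 1, x_2 = 1 ↦ 1  ≥
So 13 of the 16 assignments meet the threshold.

13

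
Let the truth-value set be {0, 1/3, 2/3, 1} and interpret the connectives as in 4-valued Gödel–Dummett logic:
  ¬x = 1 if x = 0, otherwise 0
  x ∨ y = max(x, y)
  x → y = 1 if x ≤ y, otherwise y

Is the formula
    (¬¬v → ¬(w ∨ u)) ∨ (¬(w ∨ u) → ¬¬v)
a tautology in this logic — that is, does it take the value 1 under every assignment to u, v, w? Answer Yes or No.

Yes

At u = 1/3, v = 1, w = 2/3, for instance:
¬v = ¬1 = 0
¬¬v = ¬0 = 1
w ∨ u = 2/3 ∨ 1/3 = 2/3
¬(w ∨ u) = ¬2/3 = 0
¬¬v → ¬(w ∨ u) = 1 → 0 = 0
¬(w ∨ u) → ¬¬v = 0 → 1 = 1
(¬¬v → ¬(w ∨ u)) ∨ (¬(w ∨ u) → ¬¬v) = 0 ∨ 1 = 1
and checking the remaining 63 assignments likewise gives ≥ 1 in every case.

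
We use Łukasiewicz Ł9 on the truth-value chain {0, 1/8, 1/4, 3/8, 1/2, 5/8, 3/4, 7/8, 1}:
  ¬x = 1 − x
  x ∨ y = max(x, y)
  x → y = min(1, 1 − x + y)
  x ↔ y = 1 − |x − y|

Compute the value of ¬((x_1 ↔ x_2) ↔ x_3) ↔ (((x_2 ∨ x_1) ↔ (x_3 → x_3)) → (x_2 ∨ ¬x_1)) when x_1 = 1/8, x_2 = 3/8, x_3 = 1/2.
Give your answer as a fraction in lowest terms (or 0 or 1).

1/4

x_1 ↔ x_2 = 1/8 ↔ 3/8 = 3/4
(x_1 ↔ x_2) ↔ x_3 = 3/4 ↔ 1/2 = 3/4
¬((x_1 ↔ x_2) ↔ x_3) = ¬3/4 = 1/4
x_2 ∨ x_1 = 3/8 ∨ 1/8 = 3/8
x_3 → x_3 = 1/2 → 1/2 = 1
(x_2 ∨ x_1) ↔ (x_3 → x_3) = 3/8 ↔ 1 = 3/8
¬x_1 = ¬1/8 = 7/8
x_2 ∨ ¬x_1 = 3/8 ∨ 7/8 = 7/8
((x_2 ∨ x_1) ↔ (x_3 → x_3)) → (x_2 ∨ ¬x_1) = 3/8 → 7/8 = 1
¬((x_1 ↔ x_2) ↔ x_3) ↔ (((x_2 ∨ x_1) ↔ (x_3 → x_3)) → (x_2 ∨ ¬x_1)) = 1/4 ↔ 1 = 1/4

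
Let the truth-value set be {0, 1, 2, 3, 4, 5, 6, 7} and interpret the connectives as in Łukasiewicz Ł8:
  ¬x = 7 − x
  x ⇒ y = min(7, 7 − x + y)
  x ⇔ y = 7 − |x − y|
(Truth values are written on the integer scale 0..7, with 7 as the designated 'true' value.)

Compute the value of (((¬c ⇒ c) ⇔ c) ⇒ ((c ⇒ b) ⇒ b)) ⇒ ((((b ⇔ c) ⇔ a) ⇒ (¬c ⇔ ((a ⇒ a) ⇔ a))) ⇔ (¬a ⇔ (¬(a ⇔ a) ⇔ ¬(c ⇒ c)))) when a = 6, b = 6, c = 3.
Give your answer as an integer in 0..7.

1

¬c = ¬3 = 4
¬c ⇒ c = 4 ⇒ 3 = 6
(¬c ⇒ c) ⇔ c = 6 ⇔ 3 = 4
c ⇒ b = 3 ⇒ 6 = 7
(c ⇒ b) ⇒ b = 7 ⇒ 6 = 6
((¬c ⇒ c) ⇔ c) ⇒ ((c ⇒ b) ⇒ b) = 4 ⇒ 6 = 7
b ⇔ c = 6 ⇔ 3 = 4
(b ⇔ c) ⇔ a = 4 ⇔ 6 = 5
¬c = ¬3 = 4
a ⇒ a = 6 ⇒ 6 = 7
(a ⇒ a) ⇔ a = 7 ⇔ 6 = 6
¬c ⇔ ((a ⇒ a) ⇔ a) = 4 ⇔ 6 = 5
((b ⇔ c) ⇔ a) ⇒ (¬c ⇔ ((a ⇒ a) ⇔ a)) = 5 ⇒ 5 = 7
¬a = ¬6 = 1
a ⇔ a = 6 ⇔ 6 = 7
¬(a ⇔ a) = ¬7 = 0
c ⇒ c = 3 ⇒ 3 = 7
¬(c ⇒ c) = ¬7 = 0
¬(a ⇔ a) ⇔ ¬(c ⇒ c) = 0 ⇔ 0 = 7
¬a ⇔ (¬(a ⇔ a) ⇔ ¬(c ⇒ c)) = 1 ⇔ 7 = 1
(((b ⇔ c) ⇔ a) ⇒ (¬c ⇔ ((a ⇒ a) ⇔ a))) ⇔ (¬a ⇔ (¬(a ⇔ a) ⇔ ¬(c ⇒ c))) = 7 ⇔ 1 = 1
(((¬c ⇒ c) ⇔ c) ⇒ ((c ⇒ b) ⇒ b)) ⇒ ((((b ⇔ c) ⇔ a) ⇒ (¬c ⇔ ((a ⇒ a) ⇔ a))) ⇔ (¬a ⇔ (¬(a ⇔ a) ⇔ ¬(c ⇒ c)))) = 7 ⇒ 1 = 1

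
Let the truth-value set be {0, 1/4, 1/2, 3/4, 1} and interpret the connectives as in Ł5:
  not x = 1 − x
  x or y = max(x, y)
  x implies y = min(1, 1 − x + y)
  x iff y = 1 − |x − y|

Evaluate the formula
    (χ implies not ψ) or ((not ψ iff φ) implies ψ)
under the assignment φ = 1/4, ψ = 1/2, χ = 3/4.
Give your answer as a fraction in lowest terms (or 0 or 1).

not ψ = not 1/2 = 1/2
χ implies not ψ = 3/4 implies 1/2 = 3/4
not ψ = not 1/2 = 1/2
not ψ iff φ = 1/2 iff 1/4 = 3/4
(not ψ iff φ) implies ψ = 3/4 implies 1/2 = 3/4
(χ implies not ψ) or ((not ψ iff φ) implies ψ) = 3/4 or 3/4 = 3/4

3/4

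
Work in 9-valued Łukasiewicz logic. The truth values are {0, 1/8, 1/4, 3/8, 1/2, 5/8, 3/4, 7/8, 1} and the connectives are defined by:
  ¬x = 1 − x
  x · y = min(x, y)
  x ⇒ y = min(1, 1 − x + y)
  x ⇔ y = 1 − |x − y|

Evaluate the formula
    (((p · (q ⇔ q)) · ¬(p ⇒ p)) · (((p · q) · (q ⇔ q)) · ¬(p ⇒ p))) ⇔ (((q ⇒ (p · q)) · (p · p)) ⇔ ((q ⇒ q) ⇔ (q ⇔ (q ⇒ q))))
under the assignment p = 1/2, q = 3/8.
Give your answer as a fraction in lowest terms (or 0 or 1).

q ⇔ q = 3/8 ⇔ 3/8 = 1
p · (q ⇔ q) = 1/2 · 1 = 1/2
p ⇒ p = 1/2 ⇒ 1/2 = 1
¬(p ⇒ p) = ¬1 = 0
(p · (q ⇔ q)) · ¬(p ⇒ p) = 1/2 · 0 = 0
p · q = 1/2 · 3/8 = 3/8
q ⇔ q = 3/8 ⇔ 3/8 = 1
(p · q) · (q ⇔ q) = 3/8 · 1 = 3/8
p ⇒ p = 1/2 ⇒ 1/2 = 1
¬(p ⇒ p) = ¬1 = 0
((p · q) · (q ⇔ q)) · ¬(p ⇒ p) = 3/8 · 0 = 0
((p · (q ⇔ q)) · ¬(p ⇒ p)) · (((p · q) · (q ⇔ q)) · ¬(p ⇒ p)) = 0 · 0 = 0
p · q = 1/2 · 3/8 = 3/8
q ⇒ (p · q) = 3/8 ⇒ 3/8 = 1
p · p = 1/2 · 1/2 = 1/2
(q ⇒ (p · q)) · (p · p) = 1 · 1/2 = 1/2
q ⇒ q = 3/8 ⇒ 3/8 = 1
q ⇒ q = 3/8 ⇒ 3/8 = 1
q ⇔ (q ⇒ q) = 3/8 ⇔ 1 = 3/8
(q ⇒ q) ⇔ (q ⇔ (q ⇒ q)) = 1 ⇔ 3/8 = 3/8
((q ⇒ (p · q)) · (p · p)) ⇔ ((q ⇒ q) ⇔ (q ⇔ (q ⇒ q))) = 1/2 ⇔ 3/8 = 7/8
(((p · (q ⇔ q)) · ¬(p ⇒ p)) · (((p · q) · (q ⇔ q)) · ¬(p ⇒ p))) ⇔ (((q ⇒ (p · q)) · (p · p)) ⇔ ((q ⇒ q) ⇔ (q ⇔ (q ⇒ q)))) = 0 ⇔ 7/8 = 1/8

1/8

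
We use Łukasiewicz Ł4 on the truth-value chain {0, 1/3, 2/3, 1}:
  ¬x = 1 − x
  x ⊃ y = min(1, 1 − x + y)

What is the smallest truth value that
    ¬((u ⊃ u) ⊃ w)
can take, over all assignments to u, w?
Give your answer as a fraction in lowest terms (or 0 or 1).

0

Take u = 0, w = 1:
u ⊃ u = 0 ⊃ 0 = 1
(u ⊃ u) ⊃ w = 1 ⊃ 1 = 1
¬((u ⊃ u) ⊃ w) = ¬1 = 0
No assignment yields a value below 0, so this is the minimum.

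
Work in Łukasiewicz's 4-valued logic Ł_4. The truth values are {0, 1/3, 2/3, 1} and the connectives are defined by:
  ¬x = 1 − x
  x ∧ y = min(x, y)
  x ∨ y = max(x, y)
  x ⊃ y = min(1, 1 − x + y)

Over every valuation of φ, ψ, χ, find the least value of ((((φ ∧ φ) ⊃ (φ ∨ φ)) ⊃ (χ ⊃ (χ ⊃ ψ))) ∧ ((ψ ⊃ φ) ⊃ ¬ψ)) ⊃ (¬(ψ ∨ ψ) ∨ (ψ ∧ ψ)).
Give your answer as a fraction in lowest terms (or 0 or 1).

Take φ = 0, ψ = 1/3, χ = 0:
φ ∧ φ = 0 ∧ 0 = 0
φ ∨ φ = 0 ∨ 0 = 0
(φ ∧ φ) ⊃ (φ ∨ φ) = 0 ⊃ 0 = 1
χ ⊃ ψ = 0 ⊃ 1/3 = 1
χ ⊃ (χ ⊃ ψ) = 0 ⊃ 1 = 1
((φ ∧ φ) ⊃ (φ ∨ φ)) ⊃ (χ ⊃ (χ ⊃ ψ)) = 1 ⊃ 1 = 1
ψ ⊃ φ = 1/3 ⊃ 0 = 2/3
¬ψ = ¬1/3 = 2/3
(ψ ⊃ φ) ⊃ ¬ψ = 2/3 ⊃ 2/3 = 1
(((φ ∧ φ) ⊃ (φ ∨ φ)) ⊃ (χ ⊃ (χ ⊃ ψ))) ∧ ((ψ ⊃ φ) ⊃ ¬ψ) = 1 ∧ 1 = 1
ψ ∨ ψ = 1/3 ∨ 1/3 = 1/3
¬(ψ ∨ ψ) = ¬1/3 = 2/3
ψ ∧ ψ = 1/3 ∧ 1/3 = 1/3
¬(ψ ∨ ψ) ∨ (ψ ∧ ψ) = 2/3 ∨ 1/3 = 2/3
((((φ ∧ φ) ⊃ (φ ∨ φ)) ⊃ (χ ⊃ (χ ⊃ ψ))) ∧ ((ψ ⊃ φ) ⊃ ¬ψ)) ⊃ (¬(ψ ∨ ψ) ∨ (ψ ∧ ψ)) = 1 ⊃ 2/3 = 2/3
No assignment yields a value below 2/3, so this is the minimum.

2/3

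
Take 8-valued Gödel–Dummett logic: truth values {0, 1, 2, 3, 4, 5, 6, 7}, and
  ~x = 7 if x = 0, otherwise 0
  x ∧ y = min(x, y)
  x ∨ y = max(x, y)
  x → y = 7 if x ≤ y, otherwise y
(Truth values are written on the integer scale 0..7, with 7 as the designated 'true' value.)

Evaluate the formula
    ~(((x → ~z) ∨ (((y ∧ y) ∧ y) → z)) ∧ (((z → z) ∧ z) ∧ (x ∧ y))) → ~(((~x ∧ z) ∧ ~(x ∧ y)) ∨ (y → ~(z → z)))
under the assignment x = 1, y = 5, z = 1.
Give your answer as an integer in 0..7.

~z = ~1 = 0
x → ~z = 1 → 0 = 0
y ∧ y = 5 ∧ 5 = 5
(y ∧ y) ∧ y = 5 ∧ 5 = 5
((y ∧ y) ∧ y) → z = 5 → 1 = 1
(x → ~z) ∨ (((y ∧ y) ∧ y) → z) = 0 ∨ 1 = 1
z → z = 1 → 1 = 7
(z → z) ∧ z = 7 ∧ 1 = 1
x ∧ y = 1 ∧ 5 = 1
((z → z) ∧ z) ∧ (x ∧ y) = 1 ∧ 1 = 1
((x → ~z) ∨ (((y ∧ y) ∧ y) → z)) ∧ (((z → z) ∧ z) ∧ (x ∧ y)) = 1 ∧ 1 = 1
~(((x → ~z) ∨ (((y ∧ y) ∧ y) → z)) ∧ (((z → z) ∧ z) ∧ (x ∧ y))) = ~1 = 0
~x = ~1 = 0
~x ∧ z = 0 ∧ 1 = 0
x ∧ y = 1 ∧ 5 = 1
~(x ∧ y) = ~1 = 0
(~x ∧ z) ∧ ~(x ∧ y) = 0 ∧ 0 = 0
z → z = 1 → 1 = 7
~(z → z) = ~7 = 0
y → ~(z → z) = 5 → 0 = 0
((~x ∧ z) ∧ ~(x ∧ y)) ∨ (y → ~(z → z)) = 0 ∨ 0 = 0
~(((~x ∧ z) ∧ ~(x ∧ y)) ∨ (y → ~(z → z))) = ~0 = 7
~(((x → ~z) ∨ (((y ∧ y) ∧ y) → z)) ∧ (((z → z) ∧ z) ∧ (x ∧ y))) → ~(((~x ∧ z) ∧ ~(x ∧ y)) ∨ (y → ~(z → z))) = 0 → 7 = 7

7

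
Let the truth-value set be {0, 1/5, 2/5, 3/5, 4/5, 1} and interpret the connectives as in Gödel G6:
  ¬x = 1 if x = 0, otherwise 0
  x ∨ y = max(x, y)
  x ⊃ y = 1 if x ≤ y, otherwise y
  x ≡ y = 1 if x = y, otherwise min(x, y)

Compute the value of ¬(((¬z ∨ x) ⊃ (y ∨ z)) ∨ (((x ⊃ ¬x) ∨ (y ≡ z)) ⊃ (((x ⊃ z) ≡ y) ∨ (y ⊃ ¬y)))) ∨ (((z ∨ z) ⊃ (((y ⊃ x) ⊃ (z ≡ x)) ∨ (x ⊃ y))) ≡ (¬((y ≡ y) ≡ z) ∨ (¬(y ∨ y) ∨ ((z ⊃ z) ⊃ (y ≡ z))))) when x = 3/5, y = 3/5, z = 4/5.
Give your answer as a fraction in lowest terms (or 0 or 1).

¬z = ¬4/5 = 0
¬z ∨ x = 0 ∨ 3/5 = 3/5
y ∨ z = 3/5 ∨ 4/5 = 4/5
(¬z ∨ x) ⊃ (y ∨ z) = 3/5 ⊃ 4/5 = 1
¬x = ¬3/5 = 0
x ⊃ ¬x = 3/5 ⊃ 0 = 0
y ≡ z = 3/5 ≡ 4/5 = 3/5
(x ⊃ ¬x) ∨ (y ≡ z) = 0 ∨ 3/5 = 3/5
x ⊃ z = 3/5 ⊃ 4/5 = 1
(x ⊃ z) ≡ y = 1 ≡ 3/5 = 3/5
¬y = ¬3/5 = 0
y ⊃ ¬y = 3/5 ⊃ 0 = 0
((x ⊃ z) ≡ y) ∨ (y ⊃ ¬y) = 3/5 ∨ 0 = 3/5
((x ⊃ ¬x) ∨ (y ≡ z)) ⊃ (((x ⊃ z) ≡ y) ∨ (y ⊃ ¬y)) = 3/5 ⊃ 3/5 = 1
((¬z ∨ x) ⊃ (y ∨ z)) ∨ (((x ⊃ ¬x) ∨ (y ≡ z)) ⊃ (((x ⊃ z) ≡ y) ∨ (y ⊃ ¬y))) = 1 ∨ 1 = 1
¬(((¬z ∨ x) ⊃ (y ∨ z)) ∨ (((x ⊃ ¬x) ∨ (y ≡ z)) ⊃ (((x ⊃ z) ≡ y) ∨ (y ⊃ ¬y)))) = ¬1 = 0
z ∨ z = 4/5 ∨ 4/5 = 4/5
y ⊃ x = 3/5 ⊃ 3/5 = 1
z ≡ x = 4/5 ≡ 3/5 = 3/5
(y ⊃ x) ⊃ (z ≡ x) = 1 ⊃ 3/5 = 3/5
x ⊃ y = 3/5 ⊃ 3/5 = 1
((y ⊃ x) ⊃ (z ≡ x)) ∨ (x ⊃ y) = 3/5 ∨ 1 = 1
(z ∨ z) ⊃ (((y ⊃ x) ⊃ (z ≡ x)) ∨ (x ⊃ y)) = 4/5 ⊃ 1 = 1
y ≡ y = 3/5 ≡ 3/5 = 1
(y ≡ y) ≡ z = 1 ≡ 4/5 = 4/5
¬((y ≡ y) ≡ z) = ¬4/5 = 0
y ∨ y = 3/5 ∨ 3/5 = 3/5
¬(y ∨ y) = ¬3/5 = 0
z ⊃ z = 4/5 ⊃ 4/5 = 1
y ≡ z = 3/5 ≡ 4/5 = 3/5
(z ⊃ z) ⊃ (y ≡ z) = 1 ⊃ 3/5 = 3/5
¬(y ∨ y) ∨ ((z ⊃ z) ⊃ (y ≡ z)) = 0 ∨ 3/5 = 3/5
¬((y ≡ y) ≡ z) ∨ (¬(y ∨ y) ∨ ((z ⊃ z) ⊃ (y ≡ z))) = 0 ∨ 3/5 = 3/5
((z ∨ z) ⊃ (((y ⊃ x) ⊃ (z ≡ x)) ∨ (x ⊃ y))) ≡ (¬((y ≡ y) ≡ z) ∨ (¬(y ∨ y) ∨ ((z ⊃ z) ⊃ (y ≡ z)))) = 1 ≡ 3/5 = 3/5
¬(((¬z ∨ x) ⊃ (y ∨ z)) ∨ (((x ⊃ ¬x) ∨ (y ≡ z)) ⊃ (((x ⊃ z) ≡ y) ∨ (y ⊃ ¬y)))) ∨ (((z ∨ z) ⊃ (((y ⊃ x) ⊃ (z ≡ x)) ∨ (x ⊃ y))) ≡ (¬((y ≡ y) ≡ z) ∨ (¬(y ∨ y) ∨ ((z ⊃ z) ⊃ (y ≡ z))))) = 0 ∨ 3/5 = 3/5

3/5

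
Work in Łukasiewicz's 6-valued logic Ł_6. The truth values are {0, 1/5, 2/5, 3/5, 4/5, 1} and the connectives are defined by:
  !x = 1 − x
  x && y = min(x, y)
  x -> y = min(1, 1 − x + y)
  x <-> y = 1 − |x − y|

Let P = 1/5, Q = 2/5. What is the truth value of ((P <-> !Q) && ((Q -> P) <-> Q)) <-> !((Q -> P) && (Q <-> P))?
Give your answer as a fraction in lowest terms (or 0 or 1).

!Q = !2/5 = 3/5
P <-> !Q = 1/5 <-> 3/5 = 3/5
Q -> P = 2/5 -> 1/5 = 4/5
(Q -> P) <-> Q = 4/5 <-> 2/5 = 3/5
(P <-> !Q) && ((Q -> P) <-> Q) = 3/5 && 3/5 = 3/5
Q -> P = 2/5 -> 1/5 = 4/5
Q <-> P = 2/5 <-> 1/5 = 4/5
(Q -> P) && (Q <-> P) = 4/5 && 4/5 = 4/5
!((Q -> P) && (Q <-> P)) = !4/5 = 1/5
((P <-> !Q) && ((Q -> P) <-> Q)) <-> !((Q -> P) && (Q <-> P)) = 3/5 <-> 1/5 = 3/5

3/5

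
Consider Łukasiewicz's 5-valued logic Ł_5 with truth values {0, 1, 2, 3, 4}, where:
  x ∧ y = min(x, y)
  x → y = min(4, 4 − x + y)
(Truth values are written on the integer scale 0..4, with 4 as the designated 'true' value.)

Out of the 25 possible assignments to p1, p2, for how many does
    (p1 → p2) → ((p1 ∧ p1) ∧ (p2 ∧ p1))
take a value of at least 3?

value 4: 5 assignments (counts)
value 3: 5 assignments (counts)
value 2: 5 assignments
value 1: 5 assignments
value 0: 5 assignments
So 10 of the 25 assignments meet the threshold.

10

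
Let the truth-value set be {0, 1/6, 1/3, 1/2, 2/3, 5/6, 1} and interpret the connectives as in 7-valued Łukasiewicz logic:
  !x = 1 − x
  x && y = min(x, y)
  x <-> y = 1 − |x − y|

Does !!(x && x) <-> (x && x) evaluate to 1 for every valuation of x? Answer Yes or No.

x = 0 ↦ 1
x = 1/6 ↦ 1
x = 1/3 ↦ 1
x = 1/2 ↦ 1
x = 2/3 ↦ 1
x = 5/6 ↦ 1
x = 1 ↦ 1
Every assignment gives a value ≥ 1.

Yes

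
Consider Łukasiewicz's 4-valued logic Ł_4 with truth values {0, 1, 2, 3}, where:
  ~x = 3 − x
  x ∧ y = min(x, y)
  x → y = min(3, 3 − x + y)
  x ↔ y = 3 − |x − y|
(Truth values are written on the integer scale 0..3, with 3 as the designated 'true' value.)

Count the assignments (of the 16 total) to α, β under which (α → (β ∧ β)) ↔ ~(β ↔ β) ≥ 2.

3

α = 0, β = 0 ↦ 0  <
α = 0, β = 1 ↦ 0  <
α = 0, β = 2 ↦ 0  <
α = 0, β = 3 ↦ 0  <
α = 1, β = 0 ↦ 1  <
α = 1, β = 1 ↦ 0  <
α = 1, β = 2 ↦ 0  <
α = 1, β = 3 ↦ 0  <
α = 2, β = 0 ↦ 2  ≥
α = 2, β = 1 ↦ 1  <
α = 2, β = 2 ↦ 0  <
α = 2, β = 3 ↦ 0  <
α = 3, β = 0 ↦ 3  ≥
α = 3, β = 1 ↦ 2  ≥
α = 3, β = 2 ↦ 1  <
α = 3, β = 3 ↦ 0  <
So 3 of the 16 assignments meet the threshold.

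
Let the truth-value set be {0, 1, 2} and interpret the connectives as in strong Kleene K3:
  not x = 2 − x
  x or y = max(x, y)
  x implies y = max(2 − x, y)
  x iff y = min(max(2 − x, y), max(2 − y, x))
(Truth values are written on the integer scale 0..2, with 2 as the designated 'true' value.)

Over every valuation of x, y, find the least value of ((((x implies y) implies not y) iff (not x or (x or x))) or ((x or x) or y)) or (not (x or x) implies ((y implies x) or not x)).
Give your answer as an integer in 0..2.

Take x = 1, y = 1:
x implies y = 1 implies 1 = 1
not y = not 1 = 1
(x implies y) implies not y = 1 implies 1 = 1
not x = not 1 = 1
x or x = 1 or 1 = 1
not x or (x or x) = 1 or 1 = 1
((x implies y) implies not y) iff (not x or (x or x)) = 1 iff 1 = 1
x or x = 1 or 1 = 1
(x or x) or y = 1 or 1 = 1
(((x implies y) implies not y) iff (not x or (x or x))) or ((x or x) or y) = 1 or 1 = 1
x or x = 1 or 1 = 1
not (x or x) = not 1 = 1
y implies x = 1 implies 1 = 1
not x = not 1 = 1
(y implies x) or not x = 1 or 1 = 1
not (x or x) implies ((y implies x) or not x) = 1 implies 1 = 1
((((x implies y) implies not y) iff (not x or (x or x))) or ((x or x) or y)) or (not (x or x) implies ((y implies x) or not x)) = 1 or 1 = 1
No assignment yields a value below 1, so this is the minimum.

1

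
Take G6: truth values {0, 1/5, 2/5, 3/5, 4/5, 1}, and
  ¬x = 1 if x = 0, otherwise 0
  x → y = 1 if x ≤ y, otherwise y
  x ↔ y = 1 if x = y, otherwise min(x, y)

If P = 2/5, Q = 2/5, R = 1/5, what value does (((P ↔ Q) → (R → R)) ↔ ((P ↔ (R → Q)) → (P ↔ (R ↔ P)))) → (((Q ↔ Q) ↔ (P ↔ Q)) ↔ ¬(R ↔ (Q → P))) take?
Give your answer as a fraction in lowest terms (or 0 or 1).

0

P ↔ Q = 2/5 ↔ 2/5 = 1
R → R = 1/5 → 1/5 = 1
(P ↔ Q) → (R → R) = 1 → 1 = 1
R → Q = 1/5 → 2/5 = 1
P ↔ (R → Q) = 2/5 ↔ 1 = 2/5
R ↔ P = 1/5 ↔ 2/5 = 1/5
P ↔ (R ↔ P) = 2/5 ↔ 1/5 = 1/5
(P ↔ (R → Q)) → (P ↔ (R ↔ P)) = 2/5 → 1/5 = 1/5
((P ↔ Q) → (R → R)) ↔ ((P ↔ (R → Q)) → (P ↔ (R ↔ P))) = 1 ↔ 1/5 = 1/5
Q ↔ Q = 2/5 ↔ 2/5 = 1
P ↔ Q = 2/5 ↔ 2/5 = 1
(Q ↔ Q) ↔ (P ↔ Q) = 1 ↔ 1 = 1
Q → P = 2/5 → 2/5 = 1
R ↔ (Q → P) = 1/5 ↔ 1 = 1/5
¬(R ↔ (Q → P)) = ¬1/5 = 0
((Q ↔ Q) ↔ (P ↔ Q)) ↔ ¬(R ↔ (Q → P)) = 1 ↔ 0 = 0
(((P ↔ Q) → (R → R)) ↔ ((P ↔ (R → Q)) → (P ↔ (R ↔ P)))) → (((Q ↔ Q) ↔ (P ↔ Q)) ↔ ¬(R ↔ (Q → P))) = 1/5 → 0 = 0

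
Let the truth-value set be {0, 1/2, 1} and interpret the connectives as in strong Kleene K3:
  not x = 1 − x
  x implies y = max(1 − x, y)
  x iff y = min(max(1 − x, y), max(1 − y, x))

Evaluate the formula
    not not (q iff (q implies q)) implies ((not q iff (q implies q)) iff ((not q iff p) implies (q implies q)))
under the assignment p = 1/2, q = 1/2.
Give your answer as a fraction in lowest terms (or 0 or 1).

1/2

q implies q = 1/2 implies 1/2 = 1/2
q iff (q implies q) = 1/2 iff 1/2 = 1/2
not (q iff (q implies q)) = not 1/2 = 1/2
not not (q iff (q implies q)) = not 1/2 = 1/2
not q = not 1/2 = 1/2
q implies q = 1/2 implies 1/2 = 1/2
not q iff (q implies q) = 1/2 iff 1/2 = 1/2
not q = not 1/2 = 1/2
not q iff p = 1/2 iff 1/2 = 1/2
q implies q = 1/2 implies 1/2 = 1/2
(not q iff p) implies (q implies q) = 1/2 implies 1/2 = 1/2
(not q iff (q implies q)) iff ((not q iff p) implies (q implies q)) = 1/2 iff 1/2 = 1/2
not not (q iff (q implies q)) implies ((not q iff (q implies q)) iff ((not q iff p) implies (q implies q))) = 1/2 implies 1/2 = 1/2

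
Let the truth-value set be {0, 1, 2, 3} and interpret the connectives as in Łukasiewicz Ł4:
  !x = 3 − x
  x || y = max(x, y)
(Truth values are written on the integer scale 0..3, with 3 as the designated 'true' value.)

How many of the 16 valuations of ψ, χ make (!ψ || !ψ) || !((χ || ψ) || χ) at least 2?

8

ψ = 0, χ = 0 ↦ 3  ≥
ψ = 0, χ = 1 ↦ 3  ≥
ψ = 0, χ = 2 ↦ 3  ≥
ψ = 0, χ = 3 ↦ 3  ≥
ψ = 1, χ = 0 ↦ 2  ≥
ψ = 1, χ = 1 ↦ 2  ≥
ψ = 1, χ = 2 ↦ 2  ≥
ψ = 1, χ = 3 ↦ 2  ≥
ψ = 2, χ = 0 ↦ 1  <
ψ = 2, χ = 1 ↦ 1  <
ψ = 2, χ = 2 ↦ 1  <
ψ = 2, χ = 3 ↦ 1  <
ψ = 3, χ = 0 ↦ 0  <
ψ = 3, χ = 1 ↦ 0  <
ψ = 3, χ = 2 ↦ 0  <
ψ = 3, χ = 3 ↦ 0  <
So 8 of the 16 assignments meet the threshold.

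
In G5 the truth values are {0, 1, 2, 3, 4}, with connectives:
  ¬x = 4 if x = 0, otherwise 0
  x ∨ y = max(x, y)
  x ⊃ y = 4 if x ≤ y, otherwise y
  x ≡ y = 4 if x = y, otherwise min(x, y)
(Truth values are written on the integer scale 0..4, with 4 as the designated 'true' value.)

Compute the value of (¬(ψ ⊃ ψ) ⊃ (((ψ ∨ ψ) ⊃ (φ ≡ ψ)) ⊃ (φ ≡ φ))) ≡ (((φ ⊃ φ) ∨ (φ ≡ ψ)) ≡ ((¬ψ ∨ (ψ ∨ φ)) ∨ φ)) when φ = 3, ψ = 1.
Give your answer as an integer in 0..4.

ψ ⊃ ψ = 1 ⊃ 1 = 4
¬(ψ ⊃ ψ) = ¬4 = 0
ψ ∨ ψ = 1 ∨ 1 = 1
φ ≡ ψ = 3 ≡ 1 = 1
(ψ ∨ ψ) ⊃ (φ ≡ ψ) = 1 ⊃ 1 = 4
φ ≡ φ = 3 ≡ 3 = 4
((ψ ∨ ψ) ⊃ (φ ≡ ψ)) ⊃ (φ ≡ φ) = 4 ⊃ 4 = 4
¬(ψ ⊃ ψ) ⊃ (((ψ ∨ ψ) ⊃ (φ ≡ ψ)) ⊃ (φ ≡ φ)) = 0 ⊃ 4 = 4
φ ⊃ φ = 3 ⊃ 3 = 4
φ ≡ ψ = 3 ≡ 1 = 1
(φ ⊃ φ) ∨ (φ ≡ ψ) = 4 ∨ 1 = 4
¬ψ = ¬1 = 0
ψ ∨ φ = 1 ∨ 3 = 3
¬ψ ∨ (ψ ∨ φ) = 0 ∨ 3 = 3
(¬ψ ∨ (ψ ∨ φ)) ∨ φ = 3 ∨ 3 = 3
((φ ⊃ φ) ∨ (φ ≡ ψ)) ≡ ((¬ψ ∨ (ψ ∨ φ)) ∨ φ) = 4 ≡ 3 = 3
(¬(ψ ⊃ ψ) ⊃ (((ψ ∨ ψ) ⊃ (φ ≡ ψ)) ⊃ (φ ≡ φ))) ≡ (((φ ⊃ φ) ∨ (φ ≡ ψ)) ≡ ((¬ψ ∨ (ψ ∨ φ)) ∨ φ)) = 4 ≡ 3 = 3

3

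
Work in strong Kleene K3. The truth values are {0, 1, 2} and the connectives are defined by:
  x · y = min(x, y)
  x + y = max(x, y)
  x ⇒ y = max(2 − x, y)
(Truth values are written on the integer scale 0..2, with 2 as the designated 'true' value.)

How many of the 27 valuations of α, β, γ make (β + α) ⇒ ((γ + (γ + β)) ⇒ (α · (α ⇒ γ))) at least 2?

value 2: 8 assignments (counts)
value 1: 15 assignments
value 0: 4 assignments
So 8 of the 27 assignments meet the threshold.

8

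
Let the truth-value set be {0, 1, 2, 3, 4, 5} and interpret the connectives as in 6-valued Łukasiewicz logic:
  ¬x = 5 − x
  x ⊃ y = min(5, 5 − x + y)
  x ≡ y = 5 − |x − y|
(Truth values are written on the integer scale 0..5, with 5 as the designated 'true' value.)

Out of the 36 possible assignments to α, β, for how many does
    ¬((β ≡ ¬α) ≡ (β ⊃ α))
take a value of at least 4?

5

value 5: 3 assignments (counts)
value 4: 2 assignments (counts)
value 3: 9 assignments
value 2: 4 assignments
value 1: 15 assignments
value 0: 3 assignments
So 5 of the 36 assignments meet the threshold.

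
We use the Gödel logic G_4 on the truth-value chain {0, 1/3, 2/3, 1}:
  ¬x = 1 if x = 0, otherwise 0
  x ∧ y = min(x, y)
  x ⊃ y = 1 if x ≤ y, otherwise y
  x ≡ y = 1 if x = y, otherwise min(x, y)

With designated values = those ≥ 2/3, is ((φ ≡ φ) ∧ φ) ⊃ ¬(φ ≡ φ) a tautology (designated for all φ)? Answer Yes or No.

No

Counterexample: take φ = 1/3.
φ ≡ φ = 1/3 ≡ 1/3 = 1
(φ ≡ φ) ∧ φ = 1 ∧ 1/3 = 1/3
¬(φ ≡ φ) = ¬1 = 0
((φ ≡ φ) ∧ φ) ⊃ ¬(φ ≡ φ) = 1/3 ⊃ 0 = 0
This gives 0, which is below 2/3.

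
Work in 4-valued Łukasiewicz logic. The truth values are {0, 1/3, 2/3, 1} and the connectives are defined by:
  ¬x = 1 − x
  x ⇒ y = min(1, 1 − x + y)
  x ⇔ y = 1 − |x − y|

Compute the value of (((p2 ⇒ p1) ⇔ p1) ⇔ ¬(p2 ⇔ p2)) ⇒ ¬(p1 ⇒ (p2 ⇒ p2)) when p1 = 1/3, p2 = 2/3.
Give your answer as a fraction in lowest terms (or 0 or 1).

2/3

p2 ⇒ p1 = 2/3 ⇒ 1/3 = 2/3
(p2 ⇒ p1) ⇔ p1 = 2/3 ⇔ 1/3 = 2/3
p2 ⇔ p2 = 2/3 ⇔ 2/3 = 1
¬(p2 ⇔ p2) = ¬1 = 0
((p2 ⇒ p1) ⇔ p1) ⇔ ¬(p2 ⇔ p2) = 2/3 ⇔ 0 = 1/3
p2 ⇒ p2 = 2/3 ⇒ 2/3 = 1
p1 ⇒ (p2 ⇒ p2) = 1/3 ⇒ 1 = 1
¬(p1 ⇒ (p2 ⇒ p2)) = ¬1 = 0
(((p2 ⇒ p1) ⇔ p1) ⇔ ¬(p2 ⇔ p2)) ⇒ ¬(p1 ⇒ (p2 ⇒ p2)) = 1/3 ⇒ 0 = 2/3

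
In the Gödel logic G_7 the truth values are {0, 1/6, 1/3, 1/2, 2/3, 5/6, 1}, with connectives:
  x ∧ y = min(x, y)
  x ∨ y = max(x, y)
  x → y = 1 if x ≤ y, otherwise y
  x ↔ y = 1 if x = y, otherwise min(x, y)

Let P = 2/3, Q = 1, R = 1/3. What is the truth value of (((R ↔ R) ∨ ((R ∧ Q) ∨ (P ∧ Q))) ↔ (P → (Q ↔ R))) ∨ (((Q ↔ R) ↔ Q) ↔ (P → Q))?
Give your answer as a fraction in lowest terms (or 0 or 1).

R ↔ R = 1/3 ↔ 1/3 = 1
R ∧ Q = 1/3 ∧ 1 = 1/3
P ∧ Q = 2/3 ∧ 1 = 2/3
(R ∧ Q) ∨ (P ∧ Q) = 1/3 ∨ 2/3 = 2/3
(R ↔ R) ∨ ((R ∧ Q) ∨ (P ∧ Q)) = 1 ∨ 2/3 = 1
Q ↔ R = 1 ↔ 1/3 = 1/3
P → (Q ↔ R) = 2/3 → 1/3 = 1/3
((R ↔ R) ∨ ((R ∧ Q) ∨ (P ∧ Q))) ↔ (P → (Q ↔ R)) = 1 ↔ 1/3 = 1/3
Q ↔ R = 1 ↔ 1/3 = 1/3
(Q ↔ R) ↔ Q = 1/3 ↔ 1 = 1/3
P → Q = 2/3 → 1 = 1
((Q ↔ R) ↔ Q) ↔ (P → Q) = 1/3 ↔ 1 = 1/3
(((R ↔ R) ∨ ((R ∧ Q) ∨ (P ∧ Q))) ↔ (P → (Q ↔ R))) ∨ (((Q ↔ R) ↔ Q) ↔ (P → Q)) = 1/3 ∨ 1/3 = 1/3

1/3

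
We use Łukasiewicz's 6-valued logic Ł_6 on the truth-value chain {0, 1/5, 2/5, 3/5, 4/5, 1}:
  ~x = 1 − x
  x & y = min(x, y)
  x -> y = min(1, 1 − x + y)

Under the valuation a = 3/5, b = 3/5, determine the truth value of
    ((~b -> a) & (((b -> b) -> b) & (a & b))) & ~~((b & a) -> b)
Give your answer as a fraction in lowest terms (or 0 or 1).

~b = ~3/5 = 2/5
~b -> a = 2/5 -> 3/5 = 1
b -> b = 3/5 -> 3/5 = 1
(b -> b) -> b = 1 -> 3/5 = 3/5
a & b = 3/5 & 3/5 = 3/5
((b -> b) -> b) & (a & b) = 3/5 & 3/5 = 3/5
(~b -> a) & (((b -> b) -> b) & (a & b)) = 1 & 3/5 = 3/5
b & a = 3/5 & 3/5 = 3/5
(b & a) -> b = 3/5 -> 3/5 = 1
~((b & a) -> b) = ~1 = 0
~~((b & a) -> b) = ~0 = 1
((~b -> a) & (((b -> b) -> b) & (a & b))) & ~~((b & a) -> b) = 3/5 & 1 = 3/5

3/5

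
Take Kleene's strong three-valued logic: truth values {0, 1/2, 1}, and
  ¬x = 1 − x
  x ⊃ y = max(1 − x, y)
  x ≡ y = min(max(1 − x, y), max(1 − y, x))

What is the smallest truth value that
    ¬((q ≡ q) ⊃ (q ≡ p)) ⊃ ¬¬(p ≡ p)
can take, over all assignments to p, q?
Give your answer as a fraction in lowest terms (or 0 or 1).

Take p = 1/2, q = 0:
q ≡ q = 0 ≡ 0 = 1
q ≡ p = 0 ≡ 1/2 = 1/2
(q ≡ q) ⊃ (q ≡ p) = 1 ⊃ 1/2 = 1/2
¬((q ≡ q) ⊃ (q ≡ p)) = ¬1/2 = 1/2
p ≡ p = 1/2 ≡ 1/2 = 1/2
¬(p ≡ p) = ¬1/2 = 1/2
¬¬(p ≡ p) = ¬1/2 = 1/2
¬((q ≡ q) ⊃ (q ≡ p)) ⊃ ¬¬(p ≡ p) = 1/2 ⊃ 1/2 = 1/2
No assignment yields a value below 1/2, so this is the minimum.

1/2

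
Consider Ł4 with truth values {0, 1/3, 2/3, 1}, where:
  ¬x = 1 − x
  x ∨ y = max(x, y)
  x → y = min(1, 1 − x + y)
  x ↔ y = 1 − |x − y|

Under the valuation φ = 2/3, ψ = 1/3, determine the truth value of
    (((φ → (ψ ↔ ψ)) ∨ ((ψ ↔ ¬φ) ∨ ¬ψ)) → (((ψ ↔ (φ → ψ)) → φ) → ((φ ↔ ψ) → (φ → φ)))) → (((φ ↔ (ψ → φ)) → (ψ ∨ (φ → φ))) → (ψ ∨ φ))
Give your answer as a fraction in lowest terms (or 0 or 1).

2/3

ψ ↔ ψ = 1/3 ↔ 1/3 = 1
φ → (ψ ↔ ψ) = 2/3 → 1 = 1
¬φ = ¬2/3 = 1/3
ψ ↔ ¬φ = 1/3 ↔ 1/3 = 1
¬ψ = ¬1/3 = 2/3
(ψ ↔ ¬φ) ∨ ¬ψ = 1 ∨ 2/3 = 1
(φ → (ψ ↔ ψ)) ∨ ((ψ ↔ ¬φ) ∨ ¬ψ) = 1 ∨ 1 = 1
φ → ψ = 2/3 → 1/3 = 2/3
ψ ↔ (φ → ψ) = 1/3 ↔ 2/3 = 2/3
(ψ ↔ (φ → ψ)) → φ = 2/3 → 2/3 = 1
φ ↔ ψ = 2/3 ↔ 1/3 = 2/3
φ → φ = 2/3 → 2/3 = 1
(φ ↔ ψ) → (φ → φ) = 2/3 → 1 = 1
((ψ ↔ (φ → ψ)) → φ) → ((φ ↔ ψ) → (φ → φ)) = 1 → 1 = 1
((φ → (ψ ↔ ψ)) ∨ ((ψ ↔ ¬φ) ∨ ¬ψ)) → (((ψ ↔ (φ → ψ)) → φ) → ((φ ↔ ψ) → (φ → φ))) = 1 → 1 = 1
ψ → φ = 1/3 → 2/3 = 1
φ ↔ (ψ → φ) = 2/3 ↔ 1 = 2/3
φ → φ = 2/3 → 2/3 = 1
ψ ∨ (φ → φ) = 1/3 ∨ 1 = 1
(φ ↔ (ψ → φ)) → (ψ ∨ (φ → φ)) = 2/3 → 1 = 1
ψ ∨ φ = 1/3 ∨ 2/3 = 2/3
((φ ↔ (ψ → φ)) → (ψ ∨ (φ → φ))) → (ψ ∨ φ) = 1 → 2/3 = 2/3
(((φ → (ψ ↔ ψ)) ∨ ((ψ ↔ ¬φ) ∨ ¬ψ)) → (((ψ ↔ (φ → ψ)) → φ) → ((φ ↔ ψ) → (φ → φ)))) → (((φ ↔ (ψ → φ)) → (ψ ∨ (φ → φ))) → (ψ ∨ φ)) = 1 → 2/3 = 2/3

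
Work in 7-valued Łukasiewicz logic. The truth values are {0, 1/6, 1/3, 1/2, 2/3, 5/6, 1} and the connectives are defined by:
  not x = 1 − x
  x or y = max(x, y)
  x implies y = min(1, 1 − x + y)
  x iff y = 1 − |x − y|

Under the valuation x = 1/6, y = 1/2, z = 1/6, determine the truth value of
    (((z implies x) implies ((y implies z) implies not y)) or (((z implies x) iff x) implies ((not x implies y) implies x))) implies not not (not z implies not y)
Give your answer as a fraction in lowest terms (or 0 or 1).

2/3

z implies x = 1/6 implies 1/6 = 1
y implies z = 1/2 implies 1/6 = 2/3
not y = not 1/2 = 1/2
(y implies z) implies not y = 2/3 implies 1/2 = 5/6
(z implies x) implies ((y implies z) implies not y) = 1 implies 5/6 = 5/6
z implies x = 1/6 implies 1/6 = 1
(z implies x) iff x = 1 iff 1/6 = 1/6
not x = not 1/6 = 5/6
not x implies y = 5/6 implies 1/2 = 2/3
(not x implies y) implies x = 2/3 implies 1/6 = 1/2
((z implies x) iff x) implies ((not x implies y) implies x) = 1/6 implies 1/2 = 1
((z implies x) implies ((y implies z) implies not y)) or (((z implies x) iff x) implies ((not x implies y) implies x)) = 5/6 or 1 = 1
not z = not 1/6 = 5/6
not y = not 1/2 = 1/2
not z implies not y = 5/6 implies 1/2 = 2/3
not (not z implies not y) = not 2/3 = 1/3
not not (not z implies not y) = not 1/3 = 2/3
(((z implies x) implies ((y implies z) implies not y)) or (((z implies x) iff x) implies ((not x implies y) implies x))) implies not not (not z implies not y) = 1 implies 2/3 = 2/3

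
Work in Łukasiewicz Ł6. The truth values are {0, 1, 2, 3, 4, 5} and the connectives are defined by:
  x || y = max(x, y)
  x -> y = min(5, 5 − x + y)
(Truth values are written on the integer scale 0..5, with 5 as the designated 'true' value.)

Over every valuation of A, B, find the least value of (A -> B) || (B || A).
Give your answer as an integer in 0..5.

Take A = 2, B = 0:
A -> B = 2 -> 0 = 3
B || A = 0 || 2 = 2
(A -> B) || (B || A) = 3 || 2 = 3
No assignment yields a value below 3, so this is the minimum.

3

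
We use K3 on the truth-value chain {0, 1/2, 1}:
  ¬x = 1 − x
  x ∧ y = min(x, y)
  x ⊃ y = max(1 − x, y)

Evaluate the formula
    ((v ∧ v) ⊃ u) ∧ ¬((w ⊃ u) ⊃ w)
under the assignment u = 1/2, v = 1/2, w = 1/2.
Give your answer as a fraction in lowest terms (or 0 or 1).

1/2

v ∧ v = 1/2 ∧ 1/2 = 1/2
(v ∧ v) ⊃ u = 1/2 ⊃ 1/2 = 1/2
w ⊃ u = 1/2 ⊃ 1/2 = 1/2
(w ⊃ u) ⊃ w = 1/2 ⊃ 1/2 = 1/2
¬((w ⊃ u) ⊃ w) = ¬1/2 = 1/2
((v ∧ v) ⊃ u) ∧ ¬((w ⊃ u) ⊃ w) = 1/2 ∧ 1/2 = 1/2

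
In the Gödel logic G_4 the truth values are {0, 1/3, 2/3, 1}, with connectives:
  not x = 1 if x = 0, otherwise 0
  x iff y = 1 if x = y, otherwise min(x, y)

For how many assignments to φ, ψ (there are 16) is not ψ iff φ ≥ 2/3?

5

φ = 0, ψ = 0 ↦ 0  <
φ = 0, ψ = 1/3 ↦ 1  ≥
φ = 0, ψ = 2/3 ↦ 1  ≥
φ = 0, ψ = 1 ↦ 1  ≥
φ = 1/3, ψ = 0 ↦ 1/3  <
φ = 1/3, ψ = 1/3 ↦ 0  <
φ = 1/3, ψ = 2/3 ↦ 0  <
φ = 1/3, ψ = 1 ↦ 0  <
φ = 2/3, ψ = 0 ↦ 2/3  ≥
φ = 2/3, ψ = 1/3 ↦ 0  <
φ = 2/3, ψ = 2/3 ↦ 0  <
φ = 2/3, ψ = 1 ↦ 0  <
φ = 1, ψ = 0 ↦ 1  ≥
φ = 1, ψ = 1/3 ↦ 0  <
φ = 1, ψ = 2/3 ↦ 0  <
φ = 1, ψ = 1 ↦ 0  <
So 5 of the 16 assignments meet the threshold.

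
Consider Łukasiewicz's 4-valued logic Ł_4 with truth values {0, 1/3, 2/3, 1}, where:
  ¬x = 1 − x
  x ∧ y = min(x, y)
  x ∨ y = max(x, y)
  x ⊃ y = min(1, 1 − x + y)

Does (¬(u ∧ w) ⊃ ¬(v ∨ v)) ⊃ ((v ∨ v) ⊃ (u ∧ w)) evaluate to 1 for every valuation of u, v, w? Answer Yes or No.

At u = 0, v = 2/3, w = 1/3, for instance:
u ∧ w = 0 ∧ 1/3 = 0
¬(u ∧ w) = ¬0 = 1
v ∨ v = 2/3 ∨ 2/3 = 2/3
¬(v ∨ v) = ¬2/3 = 1/3
¬(u ∧ w) ⊃ ¬(v ∨ v) = 1 ⊃ 1/3 = 1/3
(v ∨ v) ⊃ (u ∧ w) = 2/3 ⊃ 0 = 1/3
(¬(u ∧ w) ⊃ ¬(v ∨ v)) ⊃ ((v ∨ v) ⊃ (u ∧ w)) = 1/3 ⊃ 1/3 = 1
and checking the remaining 63 assignments likewise gives ≥ 1 in every case.

Yes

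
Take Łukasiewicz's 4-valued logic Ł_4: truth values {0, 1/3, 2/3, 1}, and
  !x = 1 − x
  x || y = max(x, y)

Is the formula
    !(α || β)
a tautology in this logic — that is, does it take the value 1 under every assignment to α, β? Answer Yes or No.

No

Counterexample: take α = 0, β = 1/3.
α || β = 0 || 1/3 = 1/3
!(α || β) = !1/3 = 2/3
This gives 2/3 ≠ 1.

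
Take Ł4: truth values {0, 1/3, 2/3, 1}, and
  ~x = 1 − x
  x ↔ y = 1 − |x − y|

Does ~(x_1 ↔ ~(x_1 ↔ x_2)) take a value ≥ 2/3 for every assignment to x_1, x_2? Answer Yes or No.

Counterexample: take x_1 = 0, x_2 = 0.
x_1 ↔ x_2 = 0 ↔ 0 = 1
~(x_1 ↔ x_2) = ~1 = 0
x_1 ↔ ~(x_1 ↔ x_2) = 0 ↔ 0 = 1
~(x_1 ↔ ~(x_1 ↔ x_2)) = ~1 = 0
This gives 0, which is below 2/3.

No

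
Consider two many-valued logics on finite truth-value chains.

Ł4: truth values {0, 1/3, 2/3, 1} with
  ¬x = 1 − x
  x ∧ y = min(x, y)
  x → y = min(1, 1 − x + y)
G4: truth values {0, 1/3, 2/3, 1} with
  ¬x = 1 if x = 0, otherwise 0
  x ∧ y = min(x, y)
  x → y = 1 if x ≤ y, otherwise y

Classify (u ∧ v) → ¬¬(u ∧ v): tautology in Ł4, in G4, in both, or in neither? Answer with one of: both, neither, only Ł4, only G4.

In Ł4: every assignment gives 1 — tautology.
In G4: every assignment gives 1 — tautology.

both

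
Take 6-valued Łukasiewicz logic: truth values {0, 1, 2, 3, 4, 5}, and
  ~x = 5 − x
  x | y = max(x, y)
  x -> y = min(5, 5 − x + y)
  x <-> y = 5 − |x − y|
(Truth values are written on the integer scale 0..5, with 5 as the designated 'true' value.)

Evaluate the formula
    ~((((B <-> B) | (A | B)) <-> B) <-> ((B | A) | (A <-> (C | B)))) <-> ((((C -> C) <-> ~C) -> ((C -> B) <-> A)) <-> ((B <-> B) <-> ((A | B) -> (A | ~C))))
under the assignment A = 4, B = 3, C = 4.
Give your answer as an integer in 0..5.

B <-> B = 3 <-> 3 = 5
A | B = 4 | 3 = 4
(B <-> B) | (A | B) = 5 | 4 = 5
((B <-> B) | (A | B)) <-> B = 5 <-> 3 = 3
B | A = 3 | 4 = 4
C | B = 4 | 3 = 4
A <-> (C | B) = 4 <-> 4 = 5
(B | A) | (A <-> (C | B)) = 4 | 5 = 5
(((B <-> B) | (A | B)) <-> B) <-> ((B | A) | (A <-> (C | B))) = 3 <-> 5 = 3
~((((B <-> B) | (A | B)) <-> B) <-> ((B | A) | (A <-> (C | B)))) = ~3 = 2
C -> C = 4 -> 4 = 5
~C = ~4 = 1
(C -> C) <-> ~C = 5 <-> 1 = 1
C -> B = 4 -> 3 = 4
(C -> B) <-> A = 4 <-> 4 = 5
((C -> C) <-> ~C) -> ((C -> B) <-> A) = 1 -> 5 = 5
B <-> B = 3 <-> 3 = 5
A | B = 4 | 3 = 4
~C = ~4 = 1
A | ~C = 4 | 1 = 4
(A | B) -> (A | ~C) = 4 -> 4 = 5
(B <-> B) <-> ((A | B) -> (A | ~C)) = 5 <-> 5 = 5
(((C -> C) <-> ~C) -> ((C -> B) <-> A)) <-> ((B <-> B) <-> ((A | B) -> (A | ~C))) = 5 <-> 5 = 5
~((((B <-> B) | (A | B)) <-> B) <-> ((B | A) | (A <-> (C | B)))) <-> ((((C -> C) <-> ~C) -> ((C -> B) <-> A)) <-> ((B <-> B) <-> ((A | B) -> (A | ~C)))) = 2 <-> 5 = 2

2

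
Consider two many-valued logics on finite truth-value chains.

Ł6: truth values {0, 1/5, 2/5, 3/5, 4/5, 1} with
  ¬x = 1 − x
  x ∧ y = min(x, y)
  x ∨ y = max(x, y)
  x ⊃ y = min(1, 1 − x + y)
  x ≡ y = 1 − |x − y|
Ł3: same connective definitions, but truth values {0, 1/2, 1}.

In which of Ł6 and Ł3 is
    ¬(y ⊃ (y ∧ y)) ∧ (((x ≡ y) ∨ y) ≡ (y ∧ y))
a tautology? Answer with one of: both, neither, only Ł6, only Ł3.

neither

In Ł6: at x = 0, y = 0 the value is 0 — not a tautology.
In Ł3: at x = 0, y = 0 the value is 0 — not a tautology.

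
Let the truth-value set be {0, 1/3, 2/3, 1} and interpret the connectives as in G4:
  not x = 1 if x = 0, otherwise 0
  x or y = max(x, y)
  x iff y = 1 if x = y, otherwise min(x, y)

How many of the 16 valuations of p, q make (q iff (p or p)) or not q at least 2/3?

p = 0, q = 0 ↦ 1  ≥
p = 0, q = 1/3 ↦ 0  <
p = 0, q = 2/3 ↦ 0  <
p = 0, q = 1 ↦ 0  <
p = 1/3, q = 0 ↦ 1  ≥
p = 1/3, q = 1/3 ↦ 1  ≥
p = 1/3, q = 2/3 ↦ 1/3  <
p = 1/3, q = 1 ↦ 1/3  <
p = 2/3, q = 0 ↦ 1  ≥
p = 2/3, q = 1/3 ↦ 1/3  <
p = 2/3, q = 2/3 ↦ 1  ≥
p = 2/3, q = 1 ↦ 2/3  ≥
p = 1, q = 0 ↦ 1  ≥
p = 1, q = 1/3 ↦ 1/3  <
p = 1, q = 2/3 ↦ 2/3  ≥
p = 1, q = 1 ↦ 1  ≥
So 9 of the 16 assignments meet the threshold.

9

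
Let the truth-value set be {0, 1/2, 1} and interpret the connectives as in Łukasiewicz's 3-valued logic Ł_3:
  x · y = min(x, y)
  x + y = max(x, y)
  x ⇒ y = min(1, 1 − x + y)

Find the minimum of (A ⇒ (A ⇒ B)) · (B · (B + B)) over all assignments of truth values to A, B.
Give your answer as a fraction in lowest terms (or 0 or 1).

Take A = 0, B = 0:
A ⇒ B = 0 ⇒ 0 = 1
A ⇒ (A ⇒ B) = 0 ⇒ 1 = 1
B + B = 0 + 0 = 0
B · (B + B) = 0 · 0 = 0
(A ⇒ (A ⇒ B)) · (B · (B + B)) = 1 · 0 = 0
No assignment yields a value below 0, so this is the minimum.

0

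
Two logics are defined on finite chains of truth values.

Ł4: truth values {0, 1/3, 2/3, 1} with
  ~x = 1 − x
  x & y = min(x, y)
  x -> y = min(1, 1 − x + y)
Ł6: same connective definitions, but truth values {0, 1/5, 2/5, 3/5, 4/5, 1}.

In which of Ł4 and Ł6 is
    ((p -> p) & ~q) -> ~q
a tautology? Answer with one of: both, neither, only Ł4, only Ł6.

In Ł4: every assignment gives 1 — tautology.
In Ł6: every assignment gives 1 — tautology.

both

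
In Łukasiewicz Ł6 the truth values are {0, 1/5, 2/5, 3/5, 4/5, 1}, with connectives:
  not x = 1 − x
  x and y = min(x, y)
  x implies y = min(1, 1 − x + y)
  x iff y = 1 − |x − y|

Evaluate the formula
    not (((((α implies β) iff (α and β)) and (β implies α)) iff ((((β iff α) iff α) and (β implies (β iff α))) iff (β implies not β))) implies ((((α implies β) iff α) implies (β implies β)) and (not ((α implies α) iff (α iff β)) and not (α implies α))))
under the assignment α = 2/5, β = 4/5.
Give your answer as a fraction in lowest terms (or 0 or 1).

α implies β = 2/5 implies 4/5 = 1
α and β = 2/5 and 4/5 = 2/5
(α implies β) iff (α and β) = 1 iff 2/5 = 2/5
β implies α = 4/5 implies 2/5 = 3/5
((α implies β) iff (α and β)) and (β implies α) = 2/5 and 3/5 = 2/5
β iff α = 4/5 iff 2/5 = 3/5
(β iff α) iff α = 3/5 iff 2/5 = 4/5
β iff α = 4/5 iff 2/5 = 3/5
β implies (β iff α) = 4/5 implies 3/5 = 4/5
((β iff α) iff α) and (β implies (β iff α)) = 4/5 and 4/5 = 4/5
not β = not 4/5 = 1/5
β implies not β = 4/5 implies 1/5 = 2/5
(((β iff α) iff α) and (β implies (β iff α))) iff (β implies not β) = 4/5 iff 2/5 = 3/5
(((α implies β) iff (α and β)) and (β implies α)) iff ((((β iff α) iff α) and (β implies (β iff α))) iff (β implies not β)) = 2/5 iff 3/5 = 4/5
α implies β = 2/5 implies 4/5 = 1
(α implies β) iff α = 1 iff 2/5 = 2/5
β implies β = 4/5 implies 4/5 = 1
((α implies β) iff α) implies (β implies β) = 2/5 implies 1 = 1
α implies α = 2/5 implies 2/5 = 1
α iff β = 2/5 iff 4/5 = 3/5
(α implies α) iff (α iff β) = 1 iff 3/5 = 3/5
not ((α implies α) iff (α iff β)) = not 3/5 = 2/5
α implies α = 2/5 implies 2/5 = 1
not (α implies α) = not 1 = 0
not ((α implies α) iff (α iff β)) and not (α implies α) = 2/5 and 0 = 0
(((α implies β) iff α) implies (β implies β)) and (not ((α implies α) iff (α iff β)) and not (α implies α)) = 1 and 0 = 0
((((α implies β) iff (α and β)) and (β implies α)) iff ((((β iff α) iff α) and (β implies (β iff α))) iff (β implies not β))) implies ((((α implies β) iff α) implies (β implies β)) and (not ((α implies α) iff (α iff β)) and not (α implies α))) = 4/5 implies 0 = 1/5
not (((((α implies β) iff (α and β)) and (β implies α)) iff ((((β iff α) iff α) and (β implies (β iff α))) iff (β implies not β))) implies ((((α implies β) iff α) implies (β implies β)) and (not ((α implies α) iff (α iff β)) and not (α implies α)))) = not 1/5 = 4/5

4/5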